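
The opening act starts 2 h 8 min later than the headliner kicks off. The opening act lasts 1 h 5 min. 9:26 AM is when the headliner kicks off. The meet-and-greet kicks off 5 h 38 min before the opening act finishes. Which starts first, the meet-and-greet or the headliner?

The opening act starts at 9:26 AM + 128 min = 11:34 AM.
The opening act ends at 11:34 AM + 65 min = 12:39 PM.
The meet-and-greet starts at 12:39 PM − 338 min = 7:01 AM.
The meet-and-greet starts at 7:01 AM and the headliner starts at 9:26 AM, so the meet-and-greet is first.

the meet-and-greet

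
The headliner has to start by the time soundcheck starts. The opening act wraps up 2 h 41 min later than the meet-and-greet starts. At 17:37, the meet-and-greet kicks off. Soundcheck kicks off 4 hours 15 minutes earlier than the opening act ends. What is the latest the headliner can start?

The opening act ends at 17:37 + 161 min = 20:18.
Soundcheck starts at 20:18 − 255 min = 16:03.
The headliner is bounded by soundcheck, so the latest it can start is 16:03.

16:03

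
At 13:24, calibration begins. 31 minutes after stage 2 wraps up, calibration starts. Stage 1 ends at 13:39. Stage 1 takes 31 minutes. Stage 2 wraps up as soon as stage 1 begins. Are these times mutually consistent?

No

Stage 1 starts at 13:39 − 31 min = 13:08.
So stage 2 ends at 13:08.
Calibration starts at 13:08 + 31 min = 13:39.
But calibration is also said to start at 13:24 — a 15-minute conflict.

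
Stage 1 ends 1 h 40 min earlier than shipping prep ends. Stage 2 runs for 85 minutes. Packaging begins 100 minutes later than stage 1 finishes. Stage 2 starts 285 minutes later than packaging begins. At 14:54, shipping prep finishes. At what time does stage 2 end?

Stage 1 ends at 14:54 − 100 min = 13:14.
Packaging starts at 13:14 + 100 min = 14:54.
Stage 2 starts at 14:54 + 285 min = 19:39.
Stage 2 ends at 19:39 + 85 min = 21:04.

21:04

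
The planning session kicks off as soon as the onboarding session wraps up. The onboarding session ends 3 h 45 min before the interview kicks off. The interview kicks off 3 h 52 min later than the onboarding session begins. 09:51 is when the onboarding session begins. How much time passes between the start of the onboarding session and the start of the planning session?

The interview starts at 09:51 + 232 min = 13:43.
The onboarding session ends at 13:43 − 225 min = 09:58.
So the planning session starts at 09:58.
From 09:51 to 09:58 is 7 minutes.

7 minutes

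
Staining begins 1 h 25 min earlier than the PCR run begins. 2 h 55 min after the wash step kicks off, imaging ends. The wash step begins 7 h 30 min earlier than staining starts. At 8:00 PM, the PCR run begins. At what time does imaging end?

2:00 PM

Staining starts at 8:00 PM − 85 min = 6:35 PM.
The wash step starts at 6:35 PM − 450 min = 11:05 AM.
Imaging ends at 11:05 AM + 175 min = 2:00 PM.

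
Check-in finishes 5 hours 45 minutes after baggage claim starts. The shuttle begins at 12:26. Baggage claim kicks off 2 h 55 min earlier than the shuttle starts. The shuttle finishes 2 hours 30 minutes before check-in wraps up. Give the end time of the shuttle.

12:46

Baggage claim starts at 12:26 − 175 min = 09:31.
Check-in ends at 09:31 + 345 min = 15:16.
The shuttle ends at 15:16 − 150 min = 12:46.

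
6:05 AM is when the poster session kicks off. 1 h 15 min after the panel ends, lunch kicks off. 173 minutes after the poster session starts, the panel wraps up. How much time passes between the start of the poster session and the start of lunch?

248 minutes

The panel ends at 6:05 AM + 173 min = 8:58 AM.
Lunch starts at 8:58 AM + 75 min = 10:13 AM.
From 6:05 AM to 10:13 AM is 248 minutes.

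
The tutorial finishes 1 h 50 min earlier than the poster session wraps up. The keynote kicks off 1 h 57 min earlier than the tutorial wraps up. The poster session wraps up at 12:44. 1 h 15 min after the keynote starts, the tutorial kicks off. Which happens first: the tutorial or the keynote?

The tutorial ends at 12:44 − 110 min = 10:54.
The keynote starts at 10:54 − 117 min = 08:57.
The tutorial starts at 08:57 + 75 min = 10:12.
The tutorial starts at 10:12 and the keynote starts at 08:57, so the keynote is first.

the keynote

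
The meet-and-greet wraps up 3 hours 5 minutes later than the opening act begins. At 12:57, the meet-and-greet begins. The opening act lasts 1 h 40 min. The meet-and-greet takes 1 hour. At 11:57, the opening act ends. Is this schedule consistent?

No

The opening act starts at 11:57 − 100 min = 10:17.
The meet-and-greet ends at 10:17 + 185 min = 13:22.
The meet-and-greet starts at 13:22 − 60 min = 12:22.
But the meet-and-greet is also said to start at 12:57 — a 35-minute conflict.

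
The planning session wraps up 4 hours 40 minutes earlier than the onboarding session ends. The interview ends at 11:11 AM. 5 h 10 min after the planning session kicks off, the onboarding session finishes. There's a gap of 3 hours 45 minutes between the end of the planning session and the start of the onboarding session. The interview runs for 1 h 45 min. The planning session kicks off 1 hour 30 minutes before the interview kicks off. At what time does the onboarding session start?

12:11 PM

The interview starts at 11:11 AM − 105 min = 9:26 AM.
The planning session starts at 9:26 AM − 90 min = 7:56 AM.
The onboarding session ends at 7:56 AM + 310 min = 1:06 PM.
The planning session ends at 1:06 PM − 280 min = 8:26 AM.
The onboarding session starts at 8:26 AM + 225 min = 12:11 PM.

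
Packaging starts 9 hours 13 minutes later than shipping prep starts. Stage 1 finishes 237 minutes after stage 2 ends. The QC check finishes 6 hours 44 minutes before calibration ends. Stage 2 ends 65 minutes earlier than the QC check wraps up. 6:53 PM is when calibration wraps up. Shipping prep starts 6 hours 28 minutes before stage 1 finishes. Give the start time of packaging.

5:46 PM

The QC check ends at 6:53 PM − 404 min = 12:09 PM.
Stage 2 ends at 12:09 PM − 65 min = 11:04 AM.
Stage 1 ends at 11:04 AM + 237 min = 3:01 PM.
Shipping prep starts at 3:01 PM − 388 min = 8:33 AM.
Packaging starts at 8:33 AM + 553 min = 5:46 PM.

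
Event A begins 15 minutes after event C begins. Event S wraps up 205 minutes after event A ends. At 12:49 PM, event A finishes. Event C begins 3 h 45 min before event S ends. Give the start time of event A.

Event S ends at 12:49 PM + 205 min = 4:14 PM.
Event C starts at 4:14 PM − 225 min = 12:29 PM.
Event A starts at 12:29 PM + 15 min = 12:44 PM.

12:44 PM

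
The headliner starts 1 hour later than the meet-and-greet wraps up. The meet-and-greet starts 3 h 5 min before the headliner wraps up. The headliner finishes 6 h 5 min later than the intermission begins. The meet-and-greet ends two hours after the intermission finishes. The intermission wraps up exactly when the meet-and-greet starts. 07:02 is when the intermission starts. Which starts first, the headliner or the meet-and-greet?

the meet-and-greet

The headliner ends at 07:02 + 365 min = 13:07.
The meet-and-greet starts at 13:07 − 185 min = 10:02.
So the intermission ends at 10:02.
The meet-and-greet ends at 10:02 + 120 min = 12:02.
The headliner starts at 12:02 + 60 min = 13:02.
The headliner starts at 13:02 and the meet-and-greet starts at 10:02, so the meet-and-greet is first.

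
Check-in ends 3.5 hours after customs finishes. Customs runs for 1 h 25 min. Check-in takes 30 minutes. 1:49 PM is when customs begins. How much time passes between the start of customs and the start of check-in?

Customs ends at 1:49 PM + 85 min = 3:14 PM.
Check-in ends at 3:14 PM + 210 min = 6:44 PM.
Check-in starts at 6:44 PM − 30 min = 6:14 PM.
From 1:49 PM to 6:14 PM is 4 hours 25 minutes.

4 hours 25 minutes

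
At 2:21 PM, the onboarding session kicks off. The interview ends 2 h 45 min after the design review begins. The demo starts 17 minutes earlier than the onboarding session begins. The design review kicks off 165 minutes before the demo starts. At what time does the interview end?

2:04 PM

The demo starts at 2:21 PM − 17 min = 2:04 PM.
The design review starts at 2:04 PM − 165 min = 11:19 AM.
The interview ends at 11:19 AM + 165 min = 2:04 PM.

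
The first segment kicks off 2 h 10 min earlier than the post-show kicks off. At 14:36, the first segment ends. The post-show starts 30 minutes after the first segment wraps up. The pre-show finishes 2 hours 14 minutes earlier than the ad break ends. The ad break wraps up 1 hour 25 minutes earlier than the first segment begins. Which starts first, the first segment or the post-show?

the first segment

The post-show starts at 14:36 + 30 min = 15:06.
The first segment starts at 15:06 − 130 min = 12:56.
The first segment starts at 12:56 and the post-show starts at 15:06, so the first segment is first.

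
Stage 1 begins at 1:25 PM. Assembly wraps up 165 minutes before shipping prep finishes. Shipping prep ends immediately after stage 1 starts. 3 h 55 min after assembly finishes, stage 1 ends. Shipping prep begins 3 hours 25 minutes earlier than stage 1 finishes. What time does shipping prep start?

Shipping prep ends at 1:25 PM.
Assembly ends at 1:25 PM − 165 min = 10:40 AM.
Stage 1 ends at 10:40 AM + 235 min = 2:35 PM.
Shipping prep starts at 2:35 PM − 205 min = 11:10 AM.

11:10 AM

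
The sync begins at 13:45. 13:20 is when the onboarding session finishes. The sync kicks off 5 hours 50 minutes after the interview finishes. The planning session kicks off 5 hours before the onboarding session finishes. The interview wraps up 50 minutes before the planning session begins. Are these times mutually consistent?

The planning session starts at 13:20 − 300 min = 08:20.
The interview ends at 08:20 − 50 min = 07:30.
The sync starts at 07:30 + 350 min = 13:20.
But the sync is also said to start at 13:45 — a 25-minute conflict.

No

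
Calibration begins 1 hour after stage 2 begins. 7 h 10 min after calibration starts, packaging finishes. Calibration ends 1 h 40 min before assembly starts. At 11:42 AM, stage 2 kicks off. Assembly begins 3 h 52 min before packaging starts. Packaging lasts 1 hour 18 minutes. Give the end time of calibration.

Calibration starts at 11:42 AM + 60 min = 12:42 PM.
Packaging ends at 12:42 PM + 430 min = 7:52 PM.
Packaging starts at 7:52 PM − 78 min = 6:34 PM.
Assembly starts at 6:34 PM − 232 min = 2:42 PM.
Calibration ends at 2:42 PM − 100 min = 1:02 PM.

1:02 PM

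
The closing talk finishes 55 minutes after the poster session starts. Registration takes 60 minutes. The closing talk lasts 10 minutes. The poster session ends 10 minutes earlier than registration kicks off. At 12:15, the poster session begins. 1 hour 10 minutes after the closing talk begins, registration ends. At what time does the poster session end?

The closing talk ends at 12:15 + 55 min = 13:10.
The closing talk starts at 13:10 − 10 min = 13:00.
Registration ends at 13:00 + 70 min = 14:10.
Registration starts at 14:10 − 60 min = 13:10.
The poster session ends at 13:10 − 10 min = 13:00.

13:00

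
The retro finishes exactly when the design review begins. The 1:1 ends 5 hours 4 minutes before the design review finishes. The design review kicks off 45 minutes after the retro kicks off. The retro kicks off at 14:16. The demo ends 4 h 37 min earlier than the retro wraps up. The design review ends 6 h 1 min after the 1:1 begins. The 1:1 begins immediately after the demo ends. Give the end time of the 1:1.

The design review starts at 14:16 + 45 min = 15:01.
So the retro ends at 15:01.
The demo ends at 15:01 − 277 min = 10:24.
So the 1:1 starts at 10:24.
The design review ends at 10:24 + 361 min = 16:25.
The 1:1 ends at 16:25 − 304 min = 11:21.

11:21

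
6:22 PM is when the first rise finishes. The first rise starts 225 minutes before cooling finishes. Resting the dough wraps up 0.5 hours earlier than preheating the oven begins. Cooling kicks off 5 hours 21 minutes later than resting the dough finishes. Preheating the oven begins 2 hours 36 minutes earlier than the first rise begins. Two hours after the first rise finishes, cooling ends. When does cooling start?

6:52 PM

Cooling ends at 6:22 PM + 120 min = 8:22 PM.
The first rise starts at 8:22 PM − 225 min = 4:37 PM.
Preheating the oven starts at 4:37 PM − 156 min = 2:01 PM.
Resting the dough ends at 2:01 PM − 30 min = 1:31 PM.
Cooling starts at 1:31 PM + 321 min = 6:52 PM.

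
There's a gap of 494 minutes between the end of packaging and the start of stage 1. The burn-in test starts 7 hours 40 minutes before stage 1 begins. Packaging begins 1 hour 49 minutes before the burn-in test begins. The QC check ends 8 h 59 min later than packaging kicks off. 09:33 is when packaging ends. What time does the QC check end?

Stage 1 starts at 09:33 + 494 min = 17:47.
The burn-in test starts at 17:47 − 460 min = 10:07.
Packaging starts at 10:07 − 109 min = 08:18.
The QC check ends at 08:18 + 539 min = 17:17.

17:17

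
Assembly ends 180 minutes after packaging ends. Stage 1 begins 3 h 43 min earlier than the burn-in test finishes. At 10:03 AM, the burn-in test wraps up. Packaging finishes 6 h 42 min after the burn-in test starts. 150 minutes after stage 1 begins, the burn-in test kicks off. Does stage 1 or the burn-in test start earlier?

stage 1

Stage 1 starts at 10:03 AM − 223 min = 6:20 AM.
The burn-in test starts at 6:20 AM + 150 min = 8:50 AM.
Stage 1 starts at 6:20 AM and the burn-in test starts at 8:50 AM, so stage 1 is first.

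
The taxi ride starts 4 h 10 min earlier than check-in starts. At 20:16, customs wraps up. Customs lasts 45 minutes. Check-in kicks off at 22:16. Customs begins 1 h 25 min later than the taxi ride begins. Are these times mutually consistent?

Yes

The taxi ride starts at 22:16 − 250 min = 18:06.
Customs starts at 18:06 + 85 min = 19:31.
Customs ends at 19:31 + 45 min = 20:16.
That matches the stated 20:16, so the schedule is consistent.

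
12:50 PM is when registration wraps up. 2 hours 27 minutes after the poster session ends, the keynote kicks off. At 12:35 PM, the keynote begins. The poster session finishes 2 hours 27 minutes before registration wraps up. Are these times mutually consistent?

The poster session ends at 12:50 PM − 147 min = 10:23 AM.
The keynote starts at 10:23 AM + 147 min = 12:50 PM.
But the keynote is also said to start at 12:35 PM — a 15-minute conflict.

No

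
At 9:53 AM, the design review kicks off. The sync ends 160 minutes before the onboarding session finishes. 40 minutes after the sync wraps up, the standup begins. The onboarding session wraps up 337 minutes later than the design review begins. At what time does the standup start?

1:30 PM

The onboarding session ends at 9:53 AM + 337 min = 3:30 PM.
The sync ends at 3:30 PM − 160 min = 12:50 PM.
The standup starts at 12:50 PM + 40 min = 1:30 PM.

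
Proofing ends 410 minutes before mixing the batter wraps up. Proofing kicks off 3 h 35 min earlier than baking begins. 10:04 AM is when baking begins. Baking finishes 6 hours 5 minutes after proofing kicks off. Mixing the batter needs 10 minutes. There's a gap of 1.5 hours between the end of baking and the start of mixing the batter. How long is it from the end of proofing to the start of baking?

160 minutes

Proofing starts at 10:04 AM − 215 min = 6:29 AM.
Baking ends at 6:29 AM + 365 min = 12:34 PM.
Mixing the batter starts at 12:34 PM + 90 min = 2:04 PM.
Mixing the batter ends at 2:04 PM + 10 min = 2:14 PM.
Proofing ends at 2:14 PM − 410 min = 7:24 AM.
From 7:24 AM to 10:04 AM is 160 minutes.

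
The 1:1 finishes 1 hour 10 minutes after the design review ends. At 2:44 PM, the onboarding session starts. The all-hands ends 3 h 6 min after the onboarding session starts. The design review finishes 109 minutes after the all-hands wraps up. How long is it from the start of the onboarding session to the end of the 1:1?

365 minutes

The all-hands ends at 2:44 PM + 186 min = 5:50 PM.
The design review ends at 5:50 PM + 109 min = 7:39 PM.
The 1:1 ends at 7:39 PM + 70 min = 8:49 PM.
From 2:44 PM to 8:49 PM is 365 minutes.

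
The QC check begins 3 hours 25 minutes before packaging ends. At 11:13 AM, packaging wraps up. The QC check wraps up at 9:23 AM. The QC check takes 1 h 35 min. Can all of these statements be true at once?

Yes

The QC check starts at 11:13 AM − 205 min = 7:48 AM.
The QC check ends at 7:48 AM + 95 min = 9:23 AM.
That matches the stated 9:23 AM, so the schedule is consistent.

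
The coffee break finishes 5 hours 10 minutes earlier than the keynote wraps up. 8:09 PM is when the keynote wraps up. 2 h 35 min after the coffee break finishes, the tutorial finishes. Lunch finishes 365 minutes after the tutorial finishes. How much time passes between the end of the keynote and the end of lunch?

The coffee break ends at 8:09 PM − 310 min = 2:59 PM.
The tutorial ends at 2:59 PM + 155 min = 5:34 PM.
Lunch ends at 5:34 PM + 365 min = 11:39 PM.
From 8:09 PM to 11:39 PM is 210 minutes.

210 minutes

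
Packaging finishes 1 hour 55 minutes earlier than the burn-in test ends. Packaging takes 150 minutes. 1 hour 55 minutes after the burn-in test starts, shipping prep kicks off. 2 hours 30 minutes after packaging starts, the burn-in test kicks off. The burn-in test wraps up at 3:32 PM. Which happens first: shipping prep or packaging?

packaging

Packaging ends at 3:32 PM − 115 min = 1:37 PM.
Packaging starts at 1:37 PM − 150 min = 11:07 AM.
The burn-in test starts at 11:07 AM + 150 min = 1:37 PM.
Shipping prep starts at 1:37 PM + 115 min = 3:32 PM.
Shipping prep starts at 3:32 PM and packaging starts at 11:07 AM, so packaging is first.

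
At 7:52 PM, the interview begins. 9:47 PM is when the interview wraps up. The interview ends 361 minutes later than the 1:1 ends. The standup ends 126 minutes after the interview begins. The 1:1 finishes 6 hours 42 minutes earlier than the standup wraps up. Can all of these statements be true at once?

No

The standup ends at 7:52 PM + 126 min = 9:58 PM.
The 1:1 ends at 9:58 PM − 402 min = 3:16 PM.
The interview ends at 3:16 PM + 361 min = 9:17 PM.
But the interview is also said to end at 9:47 PM — a 30-minute conflict.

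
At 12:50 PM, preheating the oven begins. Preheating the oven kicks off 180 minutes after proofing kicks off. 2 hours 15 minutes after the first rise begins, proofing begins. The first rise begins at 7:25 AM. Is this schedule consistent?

Proofing starts at 7:25 AM + 135 min = 9:40 AM.
Preheating the oven starts at 9:40 AM + 180 min = 12:40 PM.
But preheating the oven is also said to start at 12:50 PM — a 10-minute conflict.

No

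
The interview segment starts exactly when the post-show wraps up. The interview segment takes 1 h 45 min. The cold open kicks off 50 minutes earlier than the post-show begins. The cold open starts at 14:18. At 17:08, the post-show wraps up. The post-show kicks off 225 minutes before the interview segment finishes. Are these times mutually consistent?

Yes

The interview segment starts at 17:08.
The interview segment ends at 17:08 + 105 min = 18:53.
The post-show starts at 18:53 − 225 min = 15:08.
The cold open starts at 15:08 − 50 min = 14:18.
That matches the stated 14:18, so the schedule is consistent.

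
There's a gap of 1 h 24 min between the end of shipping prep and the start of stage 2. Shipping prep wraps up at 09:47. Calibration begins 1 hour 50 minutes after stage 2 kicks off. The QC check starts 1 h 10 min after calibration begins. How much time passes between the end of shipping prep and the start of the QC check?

4 hours 24 minutes

Stage 2 starts at 09:47 + 84 min = 11:11.
Calibration starts at 11:11 + 110 min = 13:01.
The QC check starts at 13:01 + 70 min = 14:11.
From 09:47 to 14:11 is 4 hours 24 minutes.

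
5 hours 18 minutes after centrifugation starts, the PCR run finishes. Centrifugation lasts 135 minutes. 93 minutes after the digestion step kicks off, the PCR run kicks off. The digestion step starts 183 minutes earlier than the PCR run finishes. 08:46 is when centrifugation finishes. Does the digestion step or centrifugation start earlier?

centrifugation

Centrifugation starts at 08:46 − 135 min = 06:31.
The PCR run ends at 06:31 + 318 min = 11:49.
The digestion step starts at 11:49 − 183 min = 08:46.
The digestion step starts at 08:46 and centrifugation starts at 06:31, so centrifugation is first.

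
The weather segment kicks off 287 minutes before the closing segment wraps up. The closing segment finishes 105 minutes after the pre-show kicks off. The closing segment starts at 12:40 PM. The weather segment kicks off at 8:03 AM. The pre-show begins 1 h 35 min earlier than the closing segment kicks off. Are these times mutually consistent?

Yes

The pre-show starts at 12:40 PM − 95 min = 11:05 AM.
The closing segment ends at 11:05 AM + 105 min = 12:50 PM.
The weather segment starts at 12:50 PM − 287 min = 8:03 AM.
That matches the stated 8:03 AM, so the schedule is consistent.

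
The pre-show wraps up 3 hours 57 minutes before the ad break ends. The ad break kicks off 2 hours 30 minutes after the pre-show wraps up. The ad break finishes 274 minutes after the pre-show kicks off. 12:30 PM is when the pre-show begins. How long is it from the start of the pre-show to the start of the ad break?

3 hours 7 minutes

The ad break ends at 12:30 PM + 274 min = 5:04 PM.
The pre-show ends at 5:04 PM − 237 min = 1:07 PM.
The ad break starts at 1:07 PM + 150 min = 3:37 PM.
From 12:30 PM to 3:37 PM is 3 hours 7 minutes.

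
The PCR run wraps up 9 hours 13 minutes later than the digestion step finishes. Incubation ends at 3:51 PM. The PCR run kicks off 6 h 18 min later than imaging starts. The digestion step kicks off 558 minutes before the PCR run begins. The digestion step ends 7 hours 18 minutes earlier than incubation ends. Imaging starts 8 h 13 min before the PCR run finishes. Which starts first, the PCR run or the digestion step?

The digestion step ends at 3:51 PM − 438 min = 8:33 AM.
The PCR run ends at 8:33 AM + 553 min = 5:46 PM.
Imaging starts at 5:46 PM − 493 min = 9:33 AM.
The PCR run starts at 9:33 AM + 378 min = 3:51 PM.
The digestion step starts at 3:51 PM − 558 min = 6:33 AM.
The PCR run starts at 3:51 PM and the digestion step starts at 6:33 AM, so the digestion step is first.

the digestion step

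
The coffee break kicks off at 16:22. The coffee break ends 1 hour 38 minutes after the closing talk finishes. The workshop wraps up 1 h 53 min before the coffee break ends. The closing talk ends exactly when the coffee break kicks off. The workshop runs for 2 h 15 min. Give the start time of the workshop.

The closing talk ends at 16:22.
The coffee break ends at 16:22 + 98 min = 18:00.
The workshop ends at 18:00 − 113 min = 16:07.
The workshop starts at 16:07 − 135 min = 13:52.

13:52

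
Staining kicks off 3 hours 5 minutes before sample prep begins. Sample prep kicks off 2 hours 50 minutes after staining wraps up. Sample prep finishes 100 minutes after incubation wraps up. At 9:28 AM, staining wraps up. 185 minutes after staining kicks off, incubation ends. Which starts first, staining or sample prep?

staining

Sample prep starts at 9:28 AM + 170 min = 12:18 PM.
Staining starts at 12:18 PM − 185 min = 9:13 AM.
Staining starts at 9:13 AM and sample prep starts at 12:18 PM, so staining is first.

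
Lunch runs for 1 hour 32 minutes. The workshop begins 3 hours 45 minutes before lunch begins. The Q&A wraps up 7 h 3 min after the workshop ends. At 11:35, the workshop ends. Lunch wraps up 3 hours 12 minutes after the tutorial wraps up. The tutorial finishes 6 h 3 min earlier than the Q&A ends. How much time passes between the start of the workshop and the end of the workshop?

1 hour 5 minutes

The Q&A ends at 11:35 + 423 min = 18:38.
The tutorial ends at 18:38 − 363 min = 12:35.
Lunch ends at 12:35 + 192 min = 15:47.
Lunch starts at 15:47 − 92 min = 14:15.
The workshop starts at 14:15 − 225 min = 10:30.
From 10:30 to 11:35 is 1 hour 5 minutes.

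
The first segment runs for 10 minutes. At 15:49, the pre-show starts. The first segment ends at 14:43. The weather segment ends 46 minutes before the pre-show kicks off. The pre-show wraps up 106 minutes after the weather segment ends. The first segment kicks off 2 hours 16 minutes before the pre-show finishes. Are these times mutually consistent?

The weather segment ends at 15:49 − 46 min = 15:03.
The pre-show ends at 15:03 + 106 min = 16:49.
The first segment starts at 16:49 − 136 min = 14:33.
The first segment ends at 14:33 + 10 min = 14:43.
That matches the stated 14:43, so the schedule is consistent.

Yes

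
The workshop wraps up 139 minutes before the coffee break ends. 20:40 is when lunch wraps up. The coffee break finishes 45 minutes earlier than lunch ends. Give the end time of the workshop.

The coffee break ends at 20:40 − 45 min = 19:55.
The workshop ends at 19:55 − 139 min = 17:36.

17:36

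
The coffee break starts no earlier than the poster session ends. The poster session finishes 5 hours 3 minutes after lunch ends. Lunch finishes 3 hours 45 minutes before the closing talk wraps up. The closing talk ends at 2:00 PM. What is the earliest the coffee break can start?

3:18 PM

Lunch ends at 2:00 PM − 225 min = 10:15 AM.
The poster session ends at 10:15 AM + 303 min = 3:18 PM.
The coffee break is bounded by the poster session, so the earliest it can start is 3:18 PM.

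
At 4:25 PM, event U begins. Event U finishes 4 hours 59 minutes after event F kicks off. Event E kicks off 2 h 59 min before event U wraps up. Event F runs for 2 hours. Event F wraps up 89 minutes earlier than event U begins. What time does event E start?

Event F ends at 4:25 PM − 89 min = 2:56 PM.
Event F starts at 2:56 PM − 120 min = 12:56 PM.
Event U ends at 12:56 PM + 299 min = 5:55 PM.
Event E starts at 5:55 PM − 179 min = 2:56 PM.

2:56 PM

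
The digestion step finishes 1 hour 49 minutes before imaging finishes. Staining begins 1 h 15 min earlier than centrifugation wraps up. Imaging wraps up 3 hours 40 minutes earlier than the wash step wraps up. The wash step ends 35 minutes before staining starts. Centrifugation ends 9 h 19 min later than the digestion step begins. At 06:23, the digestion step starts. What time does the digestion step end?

Centrifugation ends at 06:23 + 559 min = 15:42.
Staining starts at 15:42 − 75 min = 14:27.
The wash step ends at 14:27 − 35 min = 13:52.
Imaging ends at 13:52 − 220 min = 10:12.
The digestion step ends at 10:12 − 109 min = 08:23.

08:23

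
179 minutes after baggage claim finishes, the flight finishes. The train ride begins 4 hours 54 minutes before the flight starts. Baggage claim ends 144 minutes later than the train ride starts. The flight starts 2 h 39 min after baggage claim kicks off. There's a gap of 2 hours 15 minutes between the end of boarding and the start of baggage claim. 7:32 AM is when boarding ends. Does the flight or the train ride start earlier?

Baggage claim starts at 7:32 AM + 135 min = 9:47 AM.
The flight starts at 9:47 AM + 159 min = 12:26 PM.
The train ride starts at 12:26 PM − 294 min = 7:32 AM.
The flight starts at 12:26 PM and the train ride starts at 7:32 AM, so the train ride is first.

the train ride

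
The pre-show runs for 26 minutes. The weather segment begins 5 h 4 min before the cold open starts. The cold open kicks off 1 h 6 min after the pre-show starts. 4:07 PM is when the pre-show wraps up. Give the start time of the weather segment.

The pre-show starts at 4:07 PM − 26 min = 3:41 PM.
The cold open starts at 3:41 PM + 66 min = 4:47 PM.
The weather segment starts at 4:47 PM − 304 min = 11:43 AM.

11:43 AM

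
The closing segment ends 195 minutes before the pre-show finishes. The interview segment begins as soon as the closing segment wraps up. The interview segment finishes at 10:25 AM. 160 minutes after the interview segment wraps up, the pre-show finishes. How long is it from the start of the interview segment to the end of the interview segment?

The pre-show ends at 10:25 AM + 160 min = 1:05 PM.
The closing segment ends at 1:05 PM − 195 min = 9:50 AM.
So the interview segment starts at 9:50 AM.
From 9:50 AM to 10:25 AM is 35 minutes.

35 minutes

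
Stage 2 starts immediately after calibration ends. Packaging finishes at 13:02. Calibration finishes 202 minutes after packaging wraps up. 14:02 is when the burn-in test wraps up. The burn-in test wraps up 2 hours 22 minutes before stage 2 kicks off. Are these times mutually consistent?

Calibration ends at 13:02 + 202 min = 16:24.
So stage 2 starts at 16:24.
The burn-in test ends at 16:24 − 142 min = 14:02.
That matches the stated 14:02, so the schedule is consistent.

Yes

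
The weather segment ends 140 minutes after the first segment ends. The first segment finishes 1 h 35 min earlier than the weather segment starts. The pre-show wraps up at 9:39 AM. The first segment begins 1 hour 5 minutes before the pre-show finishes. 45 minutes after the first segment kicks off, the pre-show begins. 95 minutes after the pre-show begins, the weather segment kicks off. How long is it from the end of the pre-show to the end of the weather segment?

The first segment starts at 9:39 AM − 65 min = 8:34 AM.
The pre-show starts at 8:34 AM + 45 min = 9:19 AM.
The weather segment starts at 9:19 AM + 95 min = 10:54 AM.
The first segment ends at 10:54 AM − 95 min = 9:19 AM.
The weather segment ends at 9:19 AM + 140 min = 11:39 AM.
From 9:39 AM to 11:39 AM is 120 minutes.

120 minutes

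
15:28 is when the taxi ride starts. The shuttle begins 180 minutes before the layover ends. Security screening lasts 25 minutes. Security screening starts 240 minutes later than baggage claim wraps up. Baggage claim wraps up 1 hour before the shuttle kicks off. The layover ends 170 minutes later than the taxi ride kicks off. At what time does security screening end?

18:43

The layover ends at 15:28 + 170 min = 18:18.
The shuttle starts at 18:18 − 180 min = 15:18.
Baggage claim ends at 15:18 − 60 min = 14:18.
Security screening starts at 14:18 + 240 min = 18:18.
Security screening ends at 18:18 + 25 min = 18:43.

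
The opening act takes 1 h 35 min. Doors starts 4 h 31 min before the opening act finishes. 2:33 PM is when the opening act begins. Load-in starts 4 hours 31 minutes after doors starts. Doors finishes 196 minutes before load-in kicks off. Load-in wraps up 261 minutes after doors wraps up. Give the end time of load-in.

The opening act ends at 2:33 PM + 95 min = 4:08 PM.
Doors starts at 4:08 PM − 271 min = 11:37 AM.
Load-in starts at 11:37 AM + 271 min = 4:08 PM.
Doors ends at 4:08 PM − 196 min = 12:52 PM.
Load-in ends at 12:52 PM + 261 min = 5:13 PM.

5:13 PM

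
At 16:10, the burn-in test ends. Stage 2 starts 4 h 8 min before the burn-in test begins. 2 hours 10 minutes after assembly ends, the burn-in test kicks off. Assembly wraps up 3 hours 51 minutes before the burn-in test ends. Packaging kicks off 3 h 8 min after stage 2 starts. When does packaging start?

Assembly ends at 16:10 − 231 min = 12:19.
The burn-in test starts at 12:19 + 130 min = 14:29.
Stage 2 starts at 14:29 − 248 min = 10:21.
Packaging starts at 10:21 + 188 min = 13:29.

13:29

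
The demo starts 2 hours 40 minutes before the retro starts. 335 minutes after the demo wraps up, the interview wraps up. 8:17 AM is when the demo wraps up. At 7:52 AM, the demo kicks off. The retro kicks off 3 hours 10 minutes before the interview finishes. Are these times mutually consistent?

The interview ends at 8:17 AM + 335 min = 1:52 PM.
The retro starts at 1:52 PM − 190 min = 10:42 AM.
The demo starts at 10:42 AM − 160 min = 8:02 AM.
But the demo is also said to start at 7:52 AM — a 10-minute conflict.

No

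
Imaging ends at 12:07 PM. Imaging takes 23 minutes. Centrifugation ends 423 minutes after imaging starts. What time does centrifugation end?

Imaging starts at 12:07 PM − 23 min = 11:44 AM.
Centrifugation ends at 11:44 AM + 423 min = 6:47 PM.

6:47 PM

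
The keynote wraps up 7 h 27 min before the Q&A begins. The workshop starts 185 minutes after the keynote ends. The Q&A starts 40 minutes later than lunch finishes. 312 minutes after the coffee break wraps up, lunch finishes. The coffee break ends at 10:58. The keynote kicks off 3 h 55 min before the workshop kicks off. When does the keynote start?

08:33

Lunch ends at 10:58 + 312 min = 16:10.
The Q&A starts at 16:10 + 40 min = 16:50.
The keynote ends at 16:50 − 447 min = 09:23.
The workshop starts at 09:23 + 185 min = 12:28.
The keynote starts at 12:28 − 235 min = 08:33.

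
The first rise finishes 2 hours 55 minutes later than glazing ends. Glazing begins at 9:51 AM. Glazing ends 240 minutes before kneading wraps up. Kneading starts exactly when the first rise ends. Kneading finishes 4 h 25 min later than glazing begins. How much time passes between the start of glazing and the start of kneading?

Kneading ends at 9:51 AM + 265 min = 2:16 PM.
Glazing ends at 2:16 PM − 240 min = 10:16 AM.
The first rise ends at 10:16 AM + 175 min = 1:11 PM.
So kneading starts at 1:11 PM.
From 9:51 AM to 1:11 PM is 200 minutes.

200 minutes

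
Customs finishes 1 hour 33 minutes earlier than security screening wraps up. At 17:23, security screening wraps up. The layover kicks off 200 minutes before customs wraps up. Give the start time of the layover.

12:30

Customs ends at 17:23 − 93 min = 15:50.
The layover starts at 15:50 − 200 min = 12:30.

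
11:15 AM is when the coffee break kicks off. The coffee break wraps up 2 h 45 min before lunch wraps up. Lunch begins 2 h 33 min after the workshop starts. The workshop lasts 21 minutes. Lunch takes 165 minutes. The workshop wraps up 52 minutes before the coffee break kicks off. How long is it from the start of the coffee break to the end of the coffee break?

80 minutes

The workshop ends at 11:15 AM − 52 min = 10:23 AM.
The workshop starts at 10:23 AM − 21 min = 10:02 AM.
Lunch starts at 10:02 AM + 153 min = 12:35 PM.
Lunch ends at 12:35 PM + 165 min = 3:20 PM.
The coffee break ends at 3:20 PM − 165 min = 12:35 PM.
From 11:15 AM to 12:35 PM is 80 minutes.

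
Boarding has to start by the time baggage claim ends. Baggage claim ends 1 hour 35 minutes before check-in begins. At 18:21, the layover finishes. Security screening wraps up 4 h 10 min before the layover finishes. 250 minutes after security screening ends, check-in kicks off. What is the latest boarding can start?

Security screening ends at 18:21 − 250 min = 14:11.
Check-in starts at 14:11 + 250 min = 18:21.
Baggage claim ends at 18:21 − 95 min = 16:46.
Boarding is bounded by baggage claim, so the latest it can start is 16:46.

16:46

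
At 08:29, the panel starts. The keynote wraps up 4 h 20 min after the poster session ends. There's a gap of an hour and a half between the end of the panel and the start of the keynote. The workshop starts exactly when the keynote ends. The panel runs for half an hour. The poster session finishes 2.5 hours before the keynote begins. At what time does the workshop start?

12:19

The panel ends at 08:29 + 30 min = 08:59.
The keynote starts at 08:59 + 90 min = 10:29.
The poster session ends at 10:29 − 150 min = 07:59.
The keynote ends at 07:59 + 260 min = 12:19.
So the workshop starts at 12:19.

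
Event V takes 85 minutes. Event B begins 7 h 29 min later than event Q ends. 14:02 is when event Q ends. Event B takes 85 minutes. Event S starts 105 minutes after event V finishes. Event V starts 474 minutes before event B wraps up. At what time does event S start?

Event B starts at 14:02 + 449 min = 21:31.
Event B ends at 21:31 + 85 min = 22:56.
Event V starts at 22:56 − 474 min = 15:02.
Event V ends at 15:02 + 85 min = 16:27.
Event S starts at 16:27 + 105 min = 18:12.

18:12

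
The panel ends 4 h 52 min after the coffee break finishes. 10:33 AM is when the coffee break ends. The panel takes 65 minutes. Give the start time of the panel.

2:20 PM

The panel ends at 10:33 AM + 292 min = 3:25 PM.
The panel starts at 3:25 PM − 65 min = 2:20 PM.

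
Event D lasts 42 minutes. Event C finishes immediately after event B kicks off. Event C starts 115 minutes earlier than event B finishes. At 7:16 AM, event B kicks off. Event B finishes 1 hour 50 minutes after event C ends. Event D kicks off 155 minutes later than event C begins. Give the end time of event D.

Event C ends at 7:16 AM.
Event B ends at 7:16 AM + 110 min = 9:06 AM.
Event C starts at 9:06 AM − 115 min = 7:11 AM.
Event D starts at 7:11 AM + 155 min = 9:46 AM.
Event D ends at 9:46 AM + 42 min = 10:28 AM.

10:28 AM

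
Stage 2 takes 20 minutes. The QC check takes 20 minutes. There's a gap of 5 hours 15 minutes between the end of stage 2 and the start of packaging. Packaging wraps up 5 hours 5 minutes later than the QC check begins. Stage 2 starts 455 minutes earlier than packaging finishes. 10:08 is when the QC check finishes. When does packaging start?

The QC check starts at 10:08 − 20 min = 09:48.
Packaging ends at 09:48 + 305 min = 14:53.
Stage 2 starts at 14:53 − 455 min = 07:18.
Stage 2 ends at 07:18 + 20 min = 07:38.
Packaging starts at 07:38 + 315 min = 12:53.

12:53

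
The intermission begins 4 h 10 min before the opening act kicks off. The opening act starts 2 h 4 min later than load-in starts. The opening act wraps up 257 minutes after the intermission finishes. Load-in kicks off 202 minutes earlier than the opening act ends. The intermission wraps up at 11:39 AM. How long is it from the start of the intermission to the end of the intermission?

The opening act ends at 11:39 AM + 257 min = 3:56 PM.
Load-in starts at 3:56 PM − 202 min = 12:34 PM.
The opening act starts at 12:34 PM + 124 min = 2:38 PM.
The intermission starts at 2:38 PM − 250 min = 10:28 AM.
From 10:28 AM to 11:39 AM is 1 h 11 min.

1 h 11 min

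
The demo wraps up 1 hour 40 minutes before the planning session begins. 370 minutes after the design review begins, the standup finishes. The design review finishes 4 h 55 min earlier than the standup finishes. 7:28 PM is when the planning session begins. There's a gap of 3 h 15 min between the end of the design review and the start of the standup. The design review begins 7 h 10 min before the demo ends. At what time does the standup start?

The demo ends at 7:28 PM − 100 min = 5:48 PM.
The design review starts at 5:48 PM − 430 min = 10:38 AM.
The standup ends at 10:38 AM + 370 min = 4:48 PM.
The design review ends at 4:48 PM − 295 min = 11:53 AM.
The standup starts at 11:53 AM + 195 min = 3:08 PM.

3:08 PM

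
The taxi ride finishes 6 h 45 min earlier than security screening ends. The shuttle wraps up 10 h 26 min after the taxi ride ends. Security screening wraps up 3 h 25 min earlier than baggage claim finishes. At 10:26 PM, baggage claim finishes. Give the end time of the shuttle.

Security screening ends at 10:26 PM − 205 min = 7:01 PM.
The taxi ride ends at 7:01 PM − 405 min = 12:16 PM.
The shuttle ends at 12:16 PM + 626 min = 10:42 PM.

10:42 PM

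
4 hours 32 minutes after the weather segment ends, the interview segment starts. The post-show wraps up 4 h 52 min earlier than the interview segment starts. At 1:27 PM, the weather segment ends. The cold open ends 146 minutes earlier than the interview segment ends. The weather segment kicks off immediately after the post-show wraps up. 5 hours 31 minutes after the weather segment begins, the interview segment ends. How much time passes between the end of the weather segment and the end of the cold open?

The interview segment starts at 1:27 PM + 272 min = 5:59 PM.
The post-show ends at 5:59 PM − 292 min = 1:07 PM.
So the weather segment starts at 1:07 PM.
The interview segment ends at 1:07 PM + 331 min = 6:38 PM.
The cold open ends at 6:38 PM − 146 min = 4:12 PM.
From 1:27 PM to 4:12 PM is 2 h 45 min.

2 h 45 min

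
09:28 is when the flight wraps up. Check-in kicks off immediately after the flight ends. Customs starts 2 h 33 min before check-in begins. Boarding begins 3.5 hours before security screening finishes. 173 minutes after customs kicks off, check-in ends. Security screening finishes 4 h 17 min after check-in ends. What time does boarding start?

10:35

Check-in starts at 09:28.
Customs starts at 09:28 − 153 min = 06:55.
Check-in ends at 06:55 + 173 min = 09:48.
Security screening ends at 09:48 + 257 min = 14:05.
Boarding starts at 14:05 − 210 min = 10:35.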